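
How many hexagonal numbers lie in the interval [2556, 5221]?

The n-th hexagonal number is n(2n−1).
Smallest index with value ≥ 2556: n = 36 (giving 2556).
Largest index with value ≤ 5221: n = 51 (giving 5151).
Indices 36 through 51: 16 terms.

16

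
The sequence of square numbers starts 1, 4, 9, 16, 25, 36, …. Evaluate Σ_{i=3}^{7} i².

135

Σ_{i=3}^{7} i² = 140 − 5 = 135.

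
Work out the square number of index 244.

59536

The 244th square number is n² with n = 244.
244² = 59536.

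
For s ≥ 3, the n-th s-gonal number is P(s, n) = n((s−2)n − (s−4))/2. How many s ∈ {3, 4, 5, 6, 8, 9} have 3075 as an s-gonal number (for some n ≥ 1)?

s = 3: P(3, 77) = 3003 and P(3, 78) = 3081; 3075 is not s-gonal.
s = 4: P(4, 55) = 3025 and P(4, 56) = 3136; 3075 is not s-gonal.
s = 5: P(5, 45) = 3015 and P(5, 46) = 3151; 3075 is not s-gonal.
s = 6: P(6, 39) = 3003 and P(6, 40) = 3160; 3075 is not s-gonal.
s = 8: P(8, 32) = 3008 and P(8, 33) = 3201; 3075 is not s-gonal.
s = 9: P(9, 30) = 3075. ✓
Hits: s ∈ {9} → 1.

1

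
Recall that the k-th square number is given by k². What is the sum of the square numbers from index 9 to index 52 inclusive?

Σ_{i=9}^{52} i² = 48230 − 204 = 48026.

48026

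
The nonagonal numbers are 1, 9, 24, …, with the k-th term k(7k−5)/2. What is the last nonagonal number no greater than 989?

969

Solve n(7n−5)/2 ≤ 989 for integer n.
n = 17 gives 969 ≤ 989, while n = 18 gives 1089 > 989; so the answer is 969.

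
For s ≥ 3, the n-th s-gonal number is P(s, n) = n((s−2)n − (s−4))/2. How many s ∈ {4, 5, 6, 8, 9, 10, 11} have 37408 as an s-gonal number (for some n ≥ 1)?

1

s = 4: P(4, 193) = 37249 and P(4, 194) = 37636; 37408 is not s-gonal.
s = 5: P(5, 158) = 37367 and P(5, 159) = 37842; 37408 is not s-gonal.
s = 6: P(6, 137) = 37401 and P(6, 138) = 37950; 37408 is not s-gonal.
s = 8: P(8, 112) = 37408. ✓
s = 9: P(9, 103) = 36874 and P(9, 104) = 37596; 37408 is not s-gonal.
s = 10: P(10, 97) = 37345 and P(10, 98) = 38122; 37408 is not s-gonal.
s = 11: P(11, 91) = 36946 and P(11, 92) = 37766; 37408 is not s-gonal.
Hits: s ∈ {8} → 1.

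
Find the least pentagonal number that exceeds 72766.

73151

Solve n(3n−1)/2 > 72766 for integer n.
The largest n with value ≤ 72766 is 220 (since 72490 ≤ 72766 < 73151), so the first above is n = 221, value 73151.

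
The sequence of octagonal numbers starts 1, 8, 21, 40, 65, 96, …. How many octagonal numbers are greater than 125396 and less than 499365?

The n-th octagonal number is n(3n−2).
Smallest index with value > 125396: n = 205 (giving 125665).
Largest index with value < 499365: n = 408 (giving 498576).
Indices 205 through 408: 204 terms.

204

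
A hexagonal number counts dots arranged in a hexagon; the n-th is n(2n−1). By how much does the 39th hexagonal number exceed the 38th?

153

Consecutive hexagonal numbers differ by 4n − 3: here 4·39 − 3 = 153.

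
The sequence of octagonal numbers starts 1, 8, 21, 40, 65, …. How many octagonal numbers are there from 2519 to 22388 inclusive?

The n-th octagonal number is n(3n−2).
Smallest index with value ≥ 2519: n = 30 (giving 2640).
Largest index with value ≤ 22388: n = 86 (giving 22016).
Indices 30 through 86: 57 terms.

57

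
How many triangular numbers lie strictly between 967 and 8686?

88

The n-th triangular number is n(n+1)/2.
Smallest index with value > 967: n = 44 (giving 990).
Largest index with value < 8686: n = 131 (giving 8646).
Indices 44 through 131: 88 terms.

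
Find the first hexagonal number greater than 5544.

Solve n(2n−1) > 5544 for integer n.
The largest n with value ≤ 5544 is 52 (since 5356 ≤ 5544 < 5565), so the first above is n = 53, value 5565.

5565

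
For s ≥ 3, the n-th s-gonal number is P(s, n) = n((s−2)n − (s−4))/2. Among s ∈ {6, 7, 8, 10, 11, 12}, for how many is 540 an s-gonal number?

s = 6: P(6, 16) = 496 and P(6, 17) = 561; 540 is not s-gonal.
s = 7: P(7, 15) = 540. ✓
s = 8: P(8, 13) = 481 and P(8, 14) = 560; 540 is not s-gonal.
s = 10: P(10, 12) = 540. ✓
s = 11: P(11, 11) = 506 and P(11, 12) = 606; 540 is not s-gonal.
s = 12: P(12, 10) = 460 and P(12, 11) = 561; 540 is not s-gonal.
Hits: s ∈ {7, 10} → 2.

2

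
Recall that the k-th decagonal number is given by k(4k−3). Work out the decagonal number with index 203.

164227

The 203rd decagonal number is n(4n−3) with n = 203.
203·(4·203 − 3) = 203·809 = 164227.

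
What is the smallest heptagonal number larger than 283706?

Solve n(5n−3)/2 > 283706 for integer n.
The largest n with value ≤ 283706 is 337 (since 283417 ≤ 283706 < 285103), so the first above is n = 338, value 285103.

285103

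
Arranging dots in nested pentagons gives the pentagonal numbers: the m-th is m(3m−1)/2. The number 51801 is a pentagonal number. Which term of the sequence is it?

Set n(3n−1)/2 = 51801, giving 3n² − n − 103602 = 0.
The discriminant is 1 + 24·51801 = 1243225, and √1243225 = 1115.
So n = (1 + 1115) / 6 = 1116/6 = 186.

186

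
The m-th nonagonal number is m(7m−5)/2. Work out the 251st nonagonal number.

219876

The 251st nonagonal number is n(7n−5)/2 with n = 251.
251·(7·251 − 5)/2 = 251·1752/2 = 251·876 = 219876.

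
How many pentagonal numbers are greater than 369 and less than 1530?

17

The n-th pentagonal number is n(3n−1)/2.
Smallest index with value > 369: n = 16 (giving 376).
Largest index with value < 1530: n = 32 (giving 1520).
Indices 16 through 32: 17 terms.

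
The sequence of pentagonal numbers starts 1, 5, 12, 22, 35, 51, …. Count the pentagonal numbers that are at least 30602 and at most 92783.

106

The n-th pentagonal number is n(3n−1)/2.
Smallest index with value ≥ 30602: n = 143 (giving 30602).
Largest index with value ≤ 92783: n = 248 (giving 92132).
Indices 143 through 248: 106 terms.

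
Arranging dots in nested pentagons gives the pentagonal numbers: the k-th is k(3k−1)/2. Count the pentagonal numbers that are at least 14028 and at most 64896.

The n-th pentagonal number is n(3n−1)/2.
Smallest index with value ≥ 14028: n = 97 (giving 14065).
Largest index with value ≤ 64896: n = 208 (giving 64792).
Indices 97 through 208: 112 terms.

112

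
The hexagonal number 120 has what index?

Set n(2n−1) = 120, giving 2n² − n − 120 = 0.
So n = (1 + 31) / 4 = 32/4 = 8.

8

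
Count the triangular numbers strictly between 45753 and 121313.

190

The n-th triangular number is n(n+1)/2.
Smallest index with value > 45753: n = 303 (giving 46056).
Largest index with value < 121313: n = 492 (giving 121278).
Indices 303 through 492: 190 terms.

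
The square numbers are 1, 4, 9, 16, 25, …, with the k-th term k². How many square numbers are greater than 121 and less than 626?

The n-th square number is n².
Smallest index with value > 121: n = 12 (giving 144).
Largest index with value < 626: n = 25 (giving 625).
Indices 12 through 25: 14 terms.

14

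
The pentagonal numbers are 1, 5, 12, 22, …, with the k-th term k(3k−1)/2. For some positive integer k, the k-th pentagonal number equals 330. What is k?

15

Set n(3n−1)/2 = 330, giving 3n² − n − 660 = 0.
The discriminant is 1 + 24·330 = 7921, and √7921 = 89.
So n = (1 + 89) / 6 = 90/6 = 15.
Check: 15·(3·15 − 1)/2 = 330. ✓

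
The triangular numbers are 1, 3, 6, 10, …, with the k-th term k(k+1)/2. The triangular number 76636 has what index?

Set n(n+1)/2 = 76636, giving n² + n − 153272 = 0.
The discriminant is 1 + 8·76636 = 613089, and √613089 = 783.
So n = (-1 + 783) / 2 = 782/2 = 391.
Check: 391·392/2 = 76636. ✓

391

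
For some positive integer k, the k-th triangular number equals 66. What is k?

Set n(n+1)/2 = 66, giving n² + n − 132 = 0.
So n = (-1 + 23) / 2 = 22/2 = 11.

11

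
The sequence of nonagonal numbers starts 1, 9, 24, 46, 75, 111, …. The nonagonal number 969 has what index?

Set n(7n−5)/2 = 969, giving 7n² − 5n − 1938 = 0.
So n = (5 + 233) / 14 = 238/14 = 17.

17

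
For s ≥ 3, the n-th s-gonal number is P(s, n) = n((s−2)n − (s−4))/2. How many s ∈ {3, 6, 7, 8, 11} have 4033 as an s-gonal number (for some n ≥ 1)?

1

s = 3: P(3, 89) = 4005 and P(3, 90) = 4095; 4033 is not s-gonal.
s = 6: P(6, 45) = 4005 and P(6, 46) = 4186; 4033 is not s-gonal.
s = 7: P(7, 40) = 3940 and P(7, 41) = 4141; 4033 is not s-gonal.
s = 8: P(8, 37) = 4033. ✓
s = 11: P(11, 30) = 3945 and P(11, 31) = 4216; 4033 is not s-gonal.
Hits: s ∈ {8} → 1.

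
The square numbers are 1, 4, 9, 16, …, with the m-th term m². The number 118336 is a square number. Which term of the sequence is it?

344

We need n² = 118336, so n = √118336 = 344.
Check: 344² = 118336. ✓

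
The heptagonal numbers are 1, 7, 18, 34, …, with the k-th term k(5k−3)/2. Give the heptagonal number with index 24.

The 24th heptagonal number is n(5n−3)/2 with n = 24.
24·(5·24 − 3)/2 = 24·117/2 = 1404.

1404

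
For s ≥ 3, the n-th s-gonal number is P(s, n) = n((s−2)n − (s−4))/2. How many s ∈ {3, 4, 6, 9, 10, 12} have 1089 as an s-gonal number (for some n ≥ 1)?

2

s = 3: P(3, 46) = 1081 and P(3, 47) = 1128; 1089 is not s-gonal.
s = 4: P(4, 33) = 1089. ✓
s = 6: P(6, 23) = 1035 and P(6, 24) = 1128; 1089 is not s-gonal.
s = 9: P(9, 18) = 1089. ✓
s = 10: P(10, 16) = 976 and P(10, 17) = 1105; 1089 is not s-gonal.
s = 12: P(12, 15) = 1065 and P(12, 16) = 1216; 1089 is not s-gonal.
Hits: s ∈ {4, 9} → 2.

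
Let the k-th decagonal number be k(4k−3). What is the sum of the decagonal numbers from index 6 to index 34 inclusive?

52780

Σ i(4i−3) = 4Σi² − 3Σi over i = 6..34.
Σi = 595 − 15 = 580 and Σi² = 13685 − 55 = 13630.
4·13630 − 3·580 = 52780.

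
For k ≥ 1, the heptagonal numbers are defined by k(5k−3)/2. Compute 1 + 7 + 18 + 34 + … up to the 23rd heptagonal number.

10396

Σ i(5i−3)/2 = (5Σi² − 3Σi) / 2 over i = 1..23.
Σi = 276 and Σi² = 4324.
(5·4324 − 3·276) / 2 = 20792/2 = 10396.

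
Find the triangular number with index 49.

1225

The 49th triangular number is n(n+1)/2 with n = 49.
49·50/2 = 2450/2 = 1225.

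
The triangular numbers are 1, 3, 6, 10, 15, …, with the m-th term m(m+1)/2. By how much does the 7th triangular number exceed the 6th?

Consecutive triangular numbers differ by n: T_{7} − T_{6} = 7.

7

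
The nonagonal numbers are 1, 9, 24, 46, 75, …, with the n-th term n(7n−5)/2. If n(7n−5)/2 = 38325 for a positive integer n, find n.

105

Set n(7n−5)/2 = 38325, giving 7n² − 5n − 76650 = 0.
The discriminant is 25 + 56·38325 = 2146225, and √2146225 = 1465.
So n = (5 + 1465) / 14 = 1470/14 = 105.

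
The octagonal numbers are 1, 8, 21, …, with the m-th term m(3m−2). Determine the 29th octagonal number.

2465

The 29th octagonal number is n(3n−2) with n = 29.
29·(3·29 − 2) = 29·85 = 2465.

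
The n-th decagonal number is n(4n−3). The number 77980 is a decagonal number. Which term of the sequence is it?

Set n(4n−3) = 77980, giving 4n² − 3n − 77980 = 0.
So n = (3 + 1117) / 8 = 1120/8 = 140.
Check: 140·(4·140 − 3) = 77980. ✓

140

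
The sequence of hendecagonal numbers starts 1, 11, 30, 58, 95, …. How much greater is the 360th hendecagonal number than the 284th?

219982

360·(9·360 − 7)/2 = 581940 and 284·(9·284 − 7)/2 = 361958.
Difference: 581940 − 361958 = 219982.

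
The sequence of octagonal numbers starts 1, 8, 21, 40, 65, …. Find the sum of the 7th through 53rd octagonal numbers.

Σ i(3i−2) = 3Σi² − 2Σi over i = 7..53.
Σi = 1431 − 21 = 1410 and Σi² = 51039 − 91 = 50948.
3·50948 − 2·1410 = 150024.

150024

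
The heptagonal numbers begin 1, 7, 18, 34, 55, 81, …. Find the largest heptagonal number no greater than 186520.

185913

Solve n(5n−3)/2 ≤ 186520 for integer n.
n = 273 gives 185913 ≤ 186520, while n = 274 gives 187279 > 186520; so the answer is 185913.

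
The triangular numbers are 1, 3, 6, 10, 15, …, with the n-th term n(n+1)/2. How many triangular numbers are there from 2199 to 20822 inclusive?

The n-th triangular number is n(n+1)/2.
Smallest index with value ≥ 2199: n = 66 (giving 2211).
Largest index with value ≤ 20822: n = 203 (giving 20706).
Indices 66 through 203: 138 terms.

138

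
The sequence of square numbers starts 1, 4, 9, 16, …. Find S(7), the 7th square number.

49

The 7th square number is n² with n = 7.
7² = 49.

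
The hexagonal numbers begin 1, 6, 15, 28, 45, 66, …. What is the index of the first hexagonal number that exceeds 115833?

Solve n(2n−1) > 115833 for integer n.
The largest n with value ≤ 115833 is 240 (since 114960 ≤ 115833 < 115921), so the first above is n = 241, value 115921.

241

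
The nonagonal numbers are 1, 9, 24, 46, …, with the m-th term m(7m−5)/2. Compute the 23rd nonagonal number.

1794

The 23rd nonagonal number is n(7n−5)/2 with n = 23.
23·(7·23 − 5)/2 = 23·156/2 = 23·78 = 1794.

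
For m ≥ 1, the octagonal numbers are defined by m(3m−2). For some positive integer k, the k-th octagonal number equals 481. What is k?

Set n(3n−2) = 481, giving 3n² − 2n − 481 = 0.
The discriminant is 4 + 12·481 = 5776, and √5776 = 76.
So n = (2 + 76) / 6 = 78/6 = 13.

13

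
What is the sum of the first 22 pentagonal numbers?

5566

Σ i(3i−1)/2 = (3Σi² − Σi) / 2 over i = 1..22.
Σi = 253 and Σi² = 3795.
(3·3795 − 1·253) / 2 = 11132/2 = 5566.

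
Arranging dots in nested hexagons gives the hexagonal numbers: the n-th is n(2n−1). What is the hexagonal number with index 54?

5778

The 54th hexagonal number is n(2n−1) with n = 54.
54·(2·54 − 1) = 54·107 = 5778.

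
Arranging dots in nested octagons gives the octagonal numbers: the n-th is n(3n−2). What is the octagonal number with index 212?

134408

The 212th octagonal number is n(3n−2) with n = 212.
212·(3·212 − 2) = 212·634 = 134408.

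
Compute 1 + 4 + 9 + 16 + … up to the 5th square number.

55

Σ_{i=1}^{5} i² = 5·6·11/6 = 55.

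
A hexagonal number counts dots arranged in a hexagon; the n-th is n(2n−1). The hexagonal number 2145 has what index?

Set n(2n−1) = 2145, giving 2n² − n − 2145 = 0.
The discriminant is 1 + 8·2145 = 17161, and √17161 = 131.
So n = (1 + 131) / 4 = 132/4 = 33.
Check: 33·(2·33 − 1) = 2145. ✓

33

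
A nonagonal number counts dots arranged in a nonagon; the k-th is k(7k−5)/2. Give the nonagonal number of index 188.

123234

The 188th nonagonal number is n(7n−5)/2 with n = 188.
188·(7·188 − 5)/2 = 188·1311/2 = 123234.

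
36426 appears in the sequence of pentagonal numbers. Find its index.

Set n(3n−1)/2 = 36426, giving 3n² − n − 72852 = 0.
The discriminant is 1 + 24·36426 = 874225, and √874225 = 935.
So n = (1 + 935) / 6 = 936/6 = 156.
Check: 156·(3·156 − 1)/2 = 36426. ✓

156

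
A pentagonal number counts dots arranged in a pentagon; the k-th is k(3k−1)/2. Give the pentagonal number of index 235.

235·(3·235 − 1)/2 = 235·704/2 = 235·352 = 82720.

82720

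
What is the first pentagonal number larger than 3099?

3151

Solve n(3n−1)/2 > 3099 for integer n.
The largest n with value ≤ 3099 is 45 (since 3015 ≤ 3099 < 3151), so the first above is n = 46, value 3151.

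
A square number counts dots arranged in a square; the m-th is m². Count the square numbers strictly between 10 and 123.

8

The n-th square number is n².
Smallest index with value > 10: n = 4 (giving 16).
Largest index with value < 123: n = 11 (giving 121).
Indices 4 through 11: 8 terms.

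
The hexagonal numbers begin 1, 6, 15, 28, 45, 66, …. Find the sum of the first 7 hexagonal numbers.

Σ i(2i−1) = 2Σi² − Σi over i = 1..7.
Σi = 28 and Σi² = 140.
2·140 − 1·28 = 252.

252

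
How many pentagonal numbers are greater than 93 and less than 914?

The n-th pentagonal number is n(3n−1)/2.
Smallest index with value > 93: n = 9 (giving 117).
Largest index with value < 914: n = 24 (giving 852).
Indices 9 through 24: 16 terms.

16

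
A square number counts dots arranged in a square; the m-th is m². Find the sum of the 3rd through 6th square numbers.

86

Σ_{i=3}^{6} i² = 91 − 5 = 86.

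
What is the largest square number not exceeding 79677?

Solve n² ≤ 79677 for integer n.
n = 282 gives 79524 ≤ 79677, while n = 283 gives 80089 > 79677; so the answer is 79524.

79524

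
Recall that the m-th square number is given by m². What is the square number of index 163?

26569

The 163rd square number is n² with n = 163.
163² = 26569.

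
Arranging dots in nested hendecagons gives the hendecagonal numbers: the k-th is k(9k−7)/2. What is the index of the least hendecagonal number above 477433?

Solve n(9n−7)/2 > 477433 for integer n.
The largest n with value ≤ 477433 is 326 (since 477101 ≤ 477433 < 480036), so the first above is n = 327, value 480036.

327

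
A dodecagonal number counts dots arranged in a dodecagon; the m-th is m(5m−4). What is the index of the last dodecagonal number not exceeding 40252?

Solve n(5n−4) ≤ 40252 for integer n.
n = 90 gives 40140 ≤ 40252, while n = 91 gives 41041 > 40252; so the answer is index 90.

90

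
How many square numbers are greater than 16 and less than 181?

9

The n-th square number is n².
Smallest index with value > 16: n = 5 (giving 25).
Largest index with value < 181: n = 13 (giving 169).
Indices 5 through 13: 9 terms.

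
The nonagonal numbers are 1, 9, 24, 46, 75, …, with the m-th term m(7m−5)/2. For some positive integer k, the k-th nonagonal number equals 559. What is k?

Set n(7n−5)/2 = 559, giving 7n² − 5n − 1118 = 0.
The discriminant is 25 + 56·559 = 31329, and √31329 = 177.
So n = (5 + 177) / 14 = 182/14 = 13.

13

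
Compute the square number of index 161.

The 161st square number is n² with n = 161.
161² = 25921.

25921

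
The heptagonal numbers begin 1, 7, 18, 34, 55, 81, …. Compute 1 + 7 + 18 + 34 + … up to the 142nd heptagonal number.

2396108

Σ i(5i−3)/2 = (5Σi² − 3Σi) / 2 over i = 1..142.
Σi = 10153 and Σi² = 964535.
(5·964535 − 3·10153) / 2 = 4792216/2 = 2396108.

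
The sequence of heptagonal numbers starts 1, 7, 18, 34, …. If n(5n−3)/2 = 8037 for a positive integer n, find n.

57

Set n(5n−3)/2 = 8037, giving 5n² − 3n − 16074 = 0.
The discriminant is 9 + 40·8037 = 321489, and √321489 = 567.
So n = (3 + 567) / 10 = 570/10 = 57.
Check: 57·(5·57 − 3)/2 = 8037. ✓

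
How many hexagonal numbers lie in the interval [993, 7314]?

The n-th hexagonal number is n(2n−1).
Smallest index with value ≥ 993: n = 23 (giving 1035).
Largest index with value ≤ 7314: n = 60 (giving 7140).
Indices 23 through 60: 38 terms.

38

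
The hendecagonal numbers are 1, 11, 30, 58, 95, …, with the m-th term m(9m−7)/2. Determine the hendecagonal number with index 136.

82756

136·(9·136 − 7)/2 = 136·1217/2 = 82756.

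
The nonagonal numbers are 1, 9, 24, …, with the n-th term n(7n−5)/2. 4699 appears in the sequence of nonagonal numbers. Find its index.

Set n(7n−5)/2 = 4699, giving 7n² − 5n − 9398 = 0.
The discriminant is 25 + 56·4699 = 263169, and √263169 = 513.
So n = (5 + 513) / 14 = 518/14 = 37.

37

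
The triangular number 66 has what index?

11

Set n(n+1)/2 = 66, giving n² + n − 132 = 0.
The discriminant is 1 + 8·66 = 529, and √529 = 23.
So n = (-1 + 23) / 2 = 22/2 = 11.
Check: 11·12/2 = 66. ✓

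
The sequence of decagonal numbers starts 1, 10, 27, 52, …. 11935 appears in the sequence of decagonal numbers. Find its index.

Set n(4n−3) = 11935, giving 4n² − 3n − 11935 = 0.
So n = (3 + 437) / 8 = 440/8 = 55.
Check: 55·(4·55 − 3) = 11935. ✓

55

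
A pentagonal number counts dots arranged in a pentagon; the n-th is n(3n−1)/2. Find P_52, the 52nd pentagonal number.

The 52nd pentagonal number is n(3n−1)/2 with n = 52.
52·(3·52 − 1)/2 = 52·155/2 = 4030.

4030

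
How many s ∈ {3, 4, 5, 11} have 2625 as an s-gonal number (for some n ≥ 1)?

s = 3: P(3, 71) = 2556 and P(3, 72) = 2628; 2625 is not s-gonal.
s = 4: P(4, 51) = 2601 and P(4, 52) = 2704; 2625 is not s-gonal.
s = 5: P(5, 42) = 2625. ✓
s = 11: P(11, 24) = 2508 and P(11, 25) = 2725; 2625 is not s-gonal.
Hits: s ∈ {5} → 1.

1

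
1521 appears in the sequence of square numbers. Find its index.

39

We need n² = 1521, so n = √1521 = 39.
Check: 39² = 1521. ✓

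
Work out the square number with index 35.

1225

The 35th square number is n² with n = 35.
35² = 1225.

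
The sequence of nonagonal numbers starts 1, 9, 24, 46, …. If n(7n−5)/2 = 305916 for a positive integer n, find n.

Set n(7n−5)/2 = 305916, giving 7n² − 5n − 611832 = 0.
The discriminant is 25 + 56·305916 = 17131321, and √17131321 = 4139.
So n = (5 + 4139) / 14 = 4144/14 = 296.
Check: 296·(7·296 − 5)/2 = 305916. ✓

296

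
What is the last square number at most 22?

Solve n² ≤ 22 for integer n.
n = 4 gives 16 ≤ 22, while n = 5 gives 25 > 22; so the answer is 16.

16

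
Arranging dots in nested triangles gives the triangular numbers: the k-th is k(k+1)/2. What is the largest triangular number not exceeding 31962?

31878

Solve n(n+1)/2 ≤ 31962 for integer n.
n = 252 gives 31878 ≤ 31962, while n = 253 gives 32131 > 31962; so the answer is 31878.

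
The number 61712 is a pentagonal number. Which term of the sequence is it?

Set n(3n−1)/2 = 61712, giving 3n² − n − 123424 = 0.
The discriminant is 1 + 24·61712 = 1481089, and √1481089 = 1217.
So n = (1 + 1217) / 6 = 1218/6 = 203.
Check: 203·(3·203 − 1)/2 = 61712. ✓

203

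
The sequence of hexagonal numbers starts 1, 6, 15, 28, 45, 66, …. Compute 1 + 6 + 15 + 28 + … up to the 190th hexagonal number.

Σ i(2i−1) = 2Σi² − Σi over i = 1..190.
Σi = 18145 and Σi² = 2304415.
2·2304415 − 1·18145 = 4590685.

4590685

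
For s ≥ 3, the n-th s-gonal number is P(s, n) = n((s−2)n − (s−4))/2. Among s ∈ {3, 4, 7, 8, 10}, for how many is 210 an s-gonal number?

1

s = 3: P(3, 20) = 210. ✓
s = 4: P(4, 14) = 196 and P(4, 15) = 225; 210 is not s-gonal.
s = 7: P(7, 9) = 189 and P(7, 10) = 235; 210 is not s-gonal.
s = 8: P(8, 8) = 176 and P(8, 9) = 225; 210 is not s-gonal.
s = 10: P(10, 7) = 175 and P(10, 8) = 232; 210 is not s-gonal.
Hits: s ∈ {3} → 1.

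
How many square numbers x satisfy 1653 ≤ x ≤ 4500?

The n-th square number is n².
Smallest index with value ≥ 1653: n = 41 (giving 1681).
Largest index with value ≤ 4500: n = 67 (giving 4489).
Indices 41 through 67: 27 terms.

27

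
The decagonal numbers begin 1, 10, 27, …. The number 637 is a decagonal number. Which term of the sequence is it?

13

Set n(4n−3) = 637, giving 4n² − 3n − 637 = 0.
So n = (3 + 101) / 8 = 104/8 = 13.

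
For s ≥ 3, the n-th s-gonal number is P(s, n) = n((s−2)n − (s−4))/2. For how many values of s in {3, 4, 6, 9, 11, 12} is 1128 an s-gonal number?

s = 3: P(3, 47) = 1128. ✓
s = 4: P(4, 33) = 1089 and P(4, 34) = 1156; 1128 is not s-gonal.
s = 6: P(6, 24) = 1128. ✓
s = 9: P(9, 18) = 1089 and P(9, 19) = 1216; 1128 is not s-gonal.
s = 11: P(11, 16) = 1096 and P(11, 17) = 1241; 1128 is not s-gonal.
s = 12: P(12, 15) = 1065 and P(12, 16) = 1216; 1128 is not s-gonal.
Hits: s ∈ {3, 6} → 2.

2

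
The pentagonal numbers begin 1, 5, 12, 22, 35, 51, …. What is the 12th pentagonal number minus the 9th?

12·(3·12 − 1)/2 = 210 and 9·(3·9 − 1)/2 = 117.
Difference: 210 − 117 = 93.

93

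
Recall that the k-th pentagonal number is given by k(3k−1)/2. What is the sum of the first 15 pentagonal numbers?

1800

Σ i(3i−1)/2 = (3Σi² − Σi) / 2 over i = 1..15.
Σi = 120 and Σi² = 1240.
(3·1240 − 1·120) / 2 = 3600/2 = 1800.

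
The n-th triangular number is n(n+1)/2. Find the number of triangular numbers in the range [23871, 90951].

The n-th triangular number is n(n+1)/2.
Smallest index with value ≥ 23871: n = 218 (giving 23871).
Largest index with value ≤ 90951: n = 426 (giving 90951).
Indices 218 through 426: 209 terms.

209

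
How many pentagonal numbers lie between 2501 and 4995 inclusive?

17

The n-th pentagonal number is n(3n−1)/2.
Smallest index with value ≥ 2501: n = 41 (giving 2501).
Largest index with value ≤ 4995: n = 57 (giving 4845).
Indices 41 through 57: 17 terms.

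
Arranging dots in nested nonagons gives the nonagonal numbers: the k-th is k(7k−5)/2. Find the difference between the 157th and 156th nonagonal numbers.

Consecutive nonagonal numbers differ by 7n − 6: here 7·157 − 6 = 1093.

1093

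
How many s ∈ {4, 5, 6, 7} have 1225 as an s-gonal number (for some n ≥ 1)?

2

s = 4: P(4, 35) = 1225. ✓
s = 5: P(5, 28) = 1162 and P(5, 29) = 1247; 1225 is not s-gonal.
s = 6: P(6, 25) = 1225. ✓
s = 7: P(7, 22) = 1177 and P(7, 23) = 1288; 1225 is not s-gonal.
Hits: s ∈ {4, 6} → 2.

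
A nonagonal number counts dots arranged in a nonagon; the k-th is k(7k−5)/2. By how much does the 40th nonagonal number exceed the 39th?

274

Consecutive nonagonal numbers differ by 7n − 6: here 7·40 − 6 = 274.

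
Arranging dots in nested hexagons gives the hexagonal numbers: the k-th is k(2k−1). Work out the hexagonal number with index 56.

The 56th hexagonal number is n(2n−1) with n = 56.
56·(2·56 − 1) = 56·111 = 6216.

6216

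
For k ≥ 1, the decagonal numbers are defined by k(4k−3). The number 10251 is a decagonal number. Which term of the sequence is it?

Set n(4n−3) = 10251, giving 4n² − 3n − 10251 = 0.
So n = (3 + 405) / 8 = 408/8 = 51.

51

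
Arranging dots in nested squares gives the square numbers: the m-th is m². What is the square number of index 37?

1369

37² = 1369.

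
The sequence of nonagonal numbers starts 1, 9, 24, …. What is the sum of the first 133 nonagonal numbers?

2753499

Σ i(7i−5)/2 = (7Σi² − 5Σi) / 2 over i = 1..133.
Σi = 8911 and Σi² = 793079.
(7·793079 − 5·8911) / 2 = 5506998/2 = 2753499.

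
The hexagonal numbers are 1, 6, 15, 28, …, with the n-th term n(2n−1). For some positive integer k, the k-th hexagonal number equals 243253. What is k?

Set n(2n−1) = 243253, giving 2n² − n − 243253 = 0.
The discriminant is 1 + 8·243253 = 1946025, and √1946025 = 1395.
So n = (1 + 1395) / 4 = 1396/4 = 349.

349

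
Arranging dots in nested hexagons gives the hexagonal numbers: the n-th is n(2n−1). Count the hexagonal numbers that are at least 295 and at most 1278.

13

The n-th hexagonal number is n(2n−1).
Smallest index with value ≥ 295: n = 13 (giving 325).
Largest index with value ≤ 1278: n = 25 (giving 1225).
Indices 13 through 25: 13 terms.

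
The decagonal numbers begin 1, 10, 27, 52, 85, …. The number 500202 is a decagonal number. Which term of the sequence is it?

Set n(4n−3) = 500202, giving 4n² − 3n − 500202 = 0.
The discriminant is 9 + 16·500202 = 8003241, and √8003241 = 2829.
So n = (3 + 2829) / 8 = 2832/8 = 354.
Check: 354·(4·354 − 3) = 500202. ✓

354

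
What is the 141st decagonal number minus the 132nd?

141·(4·141 − 3) = 79101 and 132·(4·132 − 3) = 69300.
Difference: 79101 − 69300 = 9801.

9801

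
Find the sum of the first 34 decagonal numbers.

52955

Σ i(4i−3) = 4Σi² − 3Σi over i = 1..34.
Σi = 595 and Σi² = 13685.
4·13685 − 3·595 = 52955.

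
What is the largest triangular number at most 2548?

Solve n(n+1)/2 ≤ 2548 for integer n.
n = 70 gives 2485 ≤ 2548, while n = 71 gives 2556 > 2548; so the answer is 2485.

2485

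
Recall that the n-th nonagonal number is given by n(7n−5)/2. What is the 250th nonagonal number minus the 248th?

3481

250·(7·250 − 5)/2 = 218125 and 248·(7·248 − 5)/2 = 214644.
Difference: 218125 − 214644 = 3481.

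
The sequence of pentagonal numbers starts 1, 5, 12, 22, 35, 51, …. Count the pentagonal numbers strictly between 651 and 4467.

33

The n-th pentagonal number is n(3n−1)/2.
Smallest index with value > 651: n = 22 (giving 715).
Largest index with value < 4467: n = 54 (giving 4347).
Indices 22 through 54: 33 terms.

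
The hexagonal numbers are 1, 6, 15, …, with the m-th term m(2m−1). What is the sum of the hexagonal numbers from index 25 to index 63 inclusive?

Σ i(2i−1) = 2Σi² − Σi over i = 25..63.
Σi = 2016 − 300 = 1716 and Σi² = 85344 − 4900 = 80444.
2·80444 − 1·1716 = 159172.

159172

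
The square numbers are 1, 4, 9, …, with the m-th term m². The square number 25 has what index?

We need n² = 25, so n = √25 = 5.

5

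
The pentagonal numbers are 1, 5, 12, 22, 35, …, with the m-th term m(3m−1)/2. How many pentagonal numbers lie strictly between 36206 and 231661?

The n-th pentagonal number is n(3n−1)/2.
Smallest index with value > 36206: n = 156 (giving 36426).
Largest index with value < 231661: n = 393 (giving 231477).
Indices 156 through 393: 238 terms.

238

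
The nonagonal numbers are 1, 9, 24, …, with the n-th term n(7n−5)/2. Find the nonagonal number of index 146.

The 146th nonagonal number is n(7n−5)/2 with n = 146.
146·(7·146 − 5)/2 = 146·1017/2 = 74241.

74241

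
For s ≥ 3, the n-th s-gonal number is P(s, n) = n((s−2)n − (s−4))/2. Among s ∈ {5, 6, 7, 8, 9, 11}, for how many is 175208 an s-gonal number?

s = 5: P(5, 341) = 174251 and P(5, 342) = 175275; 175208 is not s-gonal.
s = 6: P(6, 296) = 174936 and P(6, 297) = 176121; 175208 is not s-gonal.
s = 7: P(7, 265) = 175165 and P(7, 266) = 176491; 175208 is not s-gonal.
s = 8: P(8, 242) = 175208. ✓
s = 9: P(9, 224) = 175056 and P(9, 225) = 176625; 175208 is not s-gonal.
s = 11: P(11, 197) = 173951 and P(11, 198) = 175725; 175208 is not s-gonal.
Hits: s ∈ {8} → 1.

1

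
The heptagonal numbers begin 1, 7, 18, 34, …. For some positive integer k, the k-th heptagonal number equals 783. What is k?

18

Set n(5n−3)/2 = 783, giving 5n² − 3n − 1566 = 0.
So n = (3 + 177) / 10 = 180/10 = 18.
Check: 18·(5·18 − 3)/2 = 783. ✓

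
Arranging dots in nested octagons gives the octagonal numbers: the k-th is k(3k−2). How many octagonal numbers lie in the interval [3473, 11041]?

27

The n-th octagonal number is n(3n−2).
Smallest index with value ≥ 3473: n = 35 (giving 3605).
Largest index with value ≤ 11041: n = 61 (giving 11041).
Indices 35 through 61: 27 terms.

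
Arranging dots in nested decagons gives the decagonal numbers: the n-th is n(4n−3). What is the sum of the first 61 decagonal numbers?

Σ i(4i−3) = 4Σi² − 3Σi over i = 1..61.
Σi = 1891 and Σi² = 77531.
4·77531 − 3·1891 = 304451.

304451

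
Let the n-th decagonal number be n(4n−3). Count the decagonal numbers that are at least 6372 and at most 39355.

59

The n-th decagonal number is n(4n−3).
Smallest index with value ≥ 6372: n = 41 (giving 6601).
Largest index with value ≤ 39355: n = 99 (giving 38907).
Indices 41 through 99: 59 terms.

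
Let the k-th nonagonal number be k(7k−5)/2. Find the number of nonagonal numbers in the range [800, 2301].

The n-th nonagonal number is n(7n−5)/2.
Smallest index with value ≥ 800: n = 16 (giving 856).
Largest index with value ≤ 2301: n = 26 (giving 2301).
Indices 16 through 26: 11 terms.

11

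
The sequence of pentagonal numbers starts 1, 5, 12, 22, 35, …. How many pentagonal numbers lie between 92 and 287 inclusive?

7

The n-th pentagonal number is n(3n−1)/2.
Smallest index with value ≥ 92: n = 8 (giving 92).
Largest index with value ≤ 287: n = 14 (giving 287).
Indices 8 through 14: 7 terms.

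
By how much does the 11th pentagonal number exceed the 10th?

31

Consecutive pentagonal numbers differ by 3n − 2: here 3·11 − 2 = 31.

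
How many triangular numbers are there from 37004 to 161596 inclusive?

The n-th triangular number is n(n+1)/2.
Smallest index with value ≥ 37004: n = 272 (giving 37128).
Largest index with value ≤ 161596: n = 568 (giving 161596).
Indices 272 through 568: 297 terms.

297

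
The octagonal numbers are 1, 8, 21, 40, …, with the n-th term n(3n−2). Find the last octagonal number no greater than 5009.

4961

Solve n(3n−2) ≤ 5009 for integer n.
n = 41 gives 4961 ≤ 5009, while n = 42 gives 5208 > 5009; so the answer is 4961.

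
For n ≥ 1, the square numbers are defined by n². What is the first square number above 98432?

Solve n² > 98432 for integer n.
The largest n with value ≤ 98432 is 313 (since 97969 ≤ 98432 < 98596), so the first above is n = 314, value 98596.

98596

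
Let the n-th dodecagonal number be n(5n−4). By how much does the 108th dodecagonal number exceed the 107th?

1071

Consecutive dodecagonal numbers differ by 10n − 9: here 10·108 − 9 = 1071.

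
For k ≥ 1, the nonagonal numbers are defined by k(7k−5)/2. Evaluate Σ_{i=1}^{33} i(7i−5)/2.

42449

Σ i(7i−5)/2 = (7Σi² − 5Σi) / 2 over i = 1..33.
Σi = 561 and Σi² = 12529.
(7·12529 − 5·561) / 2 = 84898/2 = 42449.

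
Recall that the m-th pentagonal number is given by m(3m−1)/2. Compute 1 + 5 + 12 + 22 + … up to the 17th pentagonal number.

2601

Σ i(3i−1)/2 = (3Σi² − Σi) / 2 over i = 1..17.
Σi = 153 and Σi² = 1785.
(3·1785 − 1·153) / 2 = 5202/2 = 2601.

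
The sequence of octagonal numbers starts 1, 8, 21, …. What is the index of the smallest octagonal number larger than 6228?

Solve n(3n−2) > 6228 for integer n.
The largest n with value ≤ 6228 is 45 (since 5985 ≤ 6228 < 6256), so the first above is n = 46, value 6256.

46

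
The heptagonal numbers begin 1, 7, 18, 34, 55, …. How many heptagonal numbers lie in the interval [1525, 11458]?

44

The n-th heptagonal number is n(5n−3)/2.
Smallest index with value ≥ 1525: n = 25 (giving 1525).
Largest index with value ≤ 11458: n = 68 (giving 11458).
Indices 25 through 68: 44 terms.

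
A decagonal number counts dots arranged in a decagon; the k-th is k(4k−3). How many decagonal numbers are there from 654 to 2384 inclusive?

The n-th decagonal number is n(4n−3).
Smallest index with value ≥ 654: n = 14 (giving 742).
Largest index with value ≤ 2384: n = 24 (giving 2232).
Indices 14 through 24: 11 terms.

11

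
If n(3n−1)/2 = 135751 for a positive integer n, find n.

Set n(3n−1)/2 = 135751, giving 3n² − n − 271502 = 0.
So n = (1 + 1805) / 6 = 1806/6 = 301.
Check: 301·(3·301 − 1)/2 = 135751. ✓

301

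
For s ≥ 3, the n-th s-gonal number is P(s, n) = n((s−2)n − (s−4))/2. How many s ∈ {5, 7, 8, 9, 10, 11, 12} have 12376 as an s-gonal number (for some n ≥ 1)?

2

s = 5: P(5, 91) = 12376. ✓
s = 7: P(7, 70) = 12145 and P(7, 71) = 12496; 12376 is not s-gonal.
s = 8: P(8, 64) = 12160 and P(8, 65) = 12545; 12376 is not s-gonal.
s = 9: P(9, 59) = 12036 and P(9, 60) = 12450; 12376 is not s-gonal.
s = 10: P(10, 56) = 12376. ✓
s = 11: P(11, 52) = 11986 and P(11, 53) = 12455; 12376 is not s-gonal.
s = 12: P(12, 50) = 12300 and P(12, 51) = 12801; 12376 is not s-gonal.
Hits: s ∈ {5, 10} → 2.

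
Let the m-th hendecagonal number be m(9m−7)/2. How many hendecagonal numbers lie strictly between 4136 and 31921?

The n-th hendecagonal number is n(9n−7)/2.
Smallest index with value > 4136: n = 31 (giving 4216).
Largest index with value < 31921: n = 84 (giving 31458).
Indices 31 through 84: 54 terms.

54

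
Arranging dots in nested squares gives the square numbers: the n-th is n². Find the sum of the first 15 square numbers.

1240

Σ_{i=1}^{15} i² = 15·16·31/6 = 1240.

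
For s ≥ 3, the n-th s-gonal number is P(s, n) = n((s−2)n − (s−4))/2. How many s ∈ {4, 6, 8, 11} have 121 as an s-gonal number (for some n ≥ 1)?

1

s = 4: P(4, 11) = 121. ✓
s = 6: P(6, 8) = 120 and P(6, 9) = 153; 121 is not s-gonal.
s = 8: P(8, 6) = 96 and P(8, 7) = 133; 121 is not s-gonal.
s = 11: P(11, 5) = 95 and P(11, 6) = 141; 121 is not s-gonal.
Hits: s ∈ {4} → 1.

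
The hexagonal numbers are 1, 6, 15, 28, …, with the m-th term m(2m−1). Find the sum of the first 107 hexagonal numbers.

822402

Σ i(2i−1) = 2Σi² − Σi over i = 1..107.
Σi = 5778 and Σi² = 414090.
2·414090 − 1·5778 = 822402.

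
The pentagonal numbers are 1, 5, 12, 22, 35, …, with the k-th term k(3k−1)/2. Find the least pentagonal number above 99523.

99717

Solve n(3n−1)/2 > 99523 for integer n.
The largest n with value ≤ 99523 is 257 (since 98945 ≤ 99523 < 99717), so the first above is n = 258, value 99717.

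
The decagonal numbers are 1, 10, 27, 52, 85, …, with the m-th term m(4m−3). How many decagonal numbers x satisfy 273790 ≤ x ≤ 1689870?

The n-th decagonal number is n(4n−3).
Smallest index with value ≥ 273790: n = 262 (giving 273790).
Largest index with value ≤ 1689870: n = 650 (giving 1688050).
Indices 262 through 650: 389 terms.

389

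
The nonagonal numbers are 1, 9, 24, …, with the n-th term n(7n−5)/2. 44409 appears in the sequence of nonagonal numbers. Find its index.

113

Set n(7n−5)/2 = 44409, giving 7n² − 5n − 88818 = 0.
The discriminant is 25 + 56·44409 = 2486929, and √2486929 = 1577.
So n = (5 + 1577) / 14 = 1582/14 = 113.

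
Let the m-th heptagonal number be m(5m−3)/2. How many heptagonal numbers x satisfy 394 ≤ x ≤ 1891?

15

The n-th heptagonal number is n(5n−3)/2.
Smallest index with value ≥ 394: n = 13 (giving 403).
Largest index with value ≤ 1891: n = 27 (giving 1782).
Indices 13 through 27: 15 terms.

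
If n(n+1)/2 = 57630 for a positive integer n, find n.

Set n(n+1)/2 = 57630, giving n² + n − 115260 = 0.
The discriminant is 1 + 8·57630 = 461041, and √461041 = 679.
So n = (-1 + 679) / 2 = 678/2 = 339.

339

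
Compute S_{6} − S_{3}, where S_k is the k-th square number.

6² = 36 and 3² = 9.
Difference: 36 − 9 = 27.

27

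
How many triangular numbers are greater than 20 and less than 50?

The n-th triangular number is n(n+1)/2.
Smallest index with value > 20: n = 6 (giving 21).
Largest index with value < 50: n = 9 (giving 45).
Indices 6 through 9: 4 terms.

4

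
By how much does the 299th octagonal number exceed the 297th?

299·(3·299 − 2) = 267605 and 297·(3·297 − 2) = 264033.
Difference: 267605 − 264033 = 3572.

3572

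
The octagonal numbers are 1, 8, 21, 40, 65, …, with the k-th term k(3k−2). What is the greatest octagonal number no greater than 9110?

Solve n(3n−2) ≤ 9110 for integer n.
n = 55 gives 8965 ≤ 9110, while n = 56 gives 9296 > 9110; so the answer is 8965.

8965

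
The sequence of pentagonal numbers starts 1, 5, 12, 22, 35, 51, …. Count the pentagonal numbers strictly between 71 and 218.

The n-th pentagonal number is n(3n−1)/2.
Smallest index with value > 71: n = 8 (giving 92).
Largest index with value < 218: n = 12 (giving 210).
Indices 8 through 12: 5 terms.

5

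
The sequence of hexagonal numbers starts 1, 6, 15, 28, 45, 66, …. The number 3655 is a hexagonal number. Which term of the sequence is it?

Set n(2n−1) = 3655, giving 2n² − n − 3655 = 0.
The discriminant is 1 + 8·3655 = 29241, and √29241 = 171.
So n = (1 + 171) / 4 = 172/4 = 43.

43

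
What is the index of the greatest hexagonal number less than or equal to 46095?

152

Solve n(2n−1) ≤ 46095 for integer n.
n = 152 gives 46056 ≤ 46095, while n = 153 gives 46665 > 46095; so the answer is index 152.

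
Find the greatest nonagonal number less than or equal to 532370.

531375

Solve n(7n−5)/2 ≤ 532370 for integer n.
n = 390 gives 531375 ≤ 532370, while n = 391 gives 534106 > 532370; so the answer is 531375.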